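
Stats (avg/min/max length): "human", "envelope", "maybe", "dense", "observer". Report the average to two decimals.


Lengths: "human"=5, "envelope"=8, "maybe"=5, "dense"=5, "observer"=8
Sum = 31, Count = 5
Average = 31/5 = 6.20
= avg=6.20, min=5, max=8


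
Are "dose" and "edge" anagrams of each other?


Word 1: "dose" → sorted: deos
Word 2: "edge" → sorted: deeg
Same letters? deos != deeg
Anagram = No


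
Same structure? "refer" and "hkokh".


Pattern of "refer": [0, 1, 2, 1, 0]
Pattern of "hkokh": [0, 1, 2, 1, 0]
Patterns match
Same pattern = Yes


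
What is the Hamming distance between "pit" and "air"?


Comparing character by character (same length = 3):
  Pos 0: 'p' vs 'a' !=
  Pos 1: 'i' vs 'i' =
  Pos 2: 't' vs 'r' !=
Hamming distance = 2


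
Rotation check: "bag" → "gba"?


Word: "bag", Candidate: "gba"
Method: check if candidate is substring of word+word
"bagbag" contains "gba"? Yes
Is rotation = Yes


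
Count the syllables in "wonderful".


Word: "wonderful"
Syllable breakdown: won · der · ful
Counting: 3 parts
= 3 syllables


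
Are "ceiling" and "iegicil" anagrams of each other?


Word 1: "ceiling" → sorted: cegiiln
Word 2: "iegicil" → sorted: cegiiil
Same letters? cegiiln != cegiiil
Anagram = No


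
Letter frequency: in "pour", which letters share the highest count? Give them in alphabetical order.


Word: "pour"
Letter counts:
  'o': 1
  'p': 1
  'r': 1
  'u': 1
Maximum count = 1
Most frequent = 'o', 'p', 'r', 'u' (1 time each)


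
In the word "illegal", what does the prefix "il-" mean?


Prefix: il-
As in: illegal -> il- + legal
Meaning = not


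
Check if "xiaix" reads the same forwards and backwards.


Word: "xiaix"
Reversed: "xiaix"
Forward == Backward? xiaix == xiaix
Palindrome = Yes


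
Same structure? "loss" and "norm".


Pattern of "loss": [0, 1, 2, 2]
Pattern of "norm": [0, 1, 2, 3]
Patterns do not match
Same pattern = No


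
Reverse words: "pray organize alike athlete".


Original: "pray organize alike athlete"
Words (1..n): pray | organize | alike | athlete
Reversed (n..1): athlete | alike | organize | pray
Result = "athlete alike organize pray"


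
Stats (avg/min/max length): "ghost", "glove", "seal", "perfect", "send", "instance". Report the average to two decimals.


Lengths: "ghost"=5, "glove"=5, "seal"=4, "perfect"=7, "send"=4, "instance"=8
Sum = 33, Count = 6
Average = 33/6 = 5.50
= avg=5.50, min=4, max=8


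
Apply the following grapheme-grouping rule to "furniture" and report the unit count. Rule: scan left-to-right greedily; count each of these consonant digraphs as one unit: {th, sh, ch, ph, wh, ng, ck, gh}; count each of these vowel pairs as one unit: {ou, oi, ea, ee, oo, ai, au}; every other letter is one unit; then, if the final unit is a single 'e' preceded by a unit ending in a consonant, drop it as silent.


Word: "furniture" (9 letters)
Left-to-right scan:
  [1] 'f' (letter)
  [2] 'u' (letter)
  [3] 'r' (letter)
  [4] 'n' (letter)
  [5] 'i' (letter)
  [6] 't' (letter)
  [7] 'u' (letter)
  [8] 'r' (letter)
  [9] 'e' (letter)
Units from scan: 9
Final unit is 'e' after a consonant -> drop as silent (-1)
Sound units = 8 units


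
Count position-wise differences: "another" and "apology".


Comparing character by character (same length = 7):
  Pos 0: 'a' vs 'a' =
  Pos 1: 'n' vs 'p' !=
  Pos 2: 'o' vs 'o' =
  Pos 3: 't' vs 'l' !=
  Pos 4: 'h' vs 'o' !=
  Pos 5: 'e' vs 'g' !=
  Pos 6: 'r' vs 'y' !=
Hamming distance = 5


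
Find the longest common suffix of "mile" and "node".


Word 1: "mile"
Word 2: "node"
Comparing from end:
  Pos -1: 'e' == 'e'
  Pos -2: 'l' != 'd' (stop)
LCS = "e" (length 1)


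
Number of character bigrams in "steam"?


Word: "steam" (length 5)
Number of 2-grams = length - 2 + 1 = 5 - 2 + 1
= 4


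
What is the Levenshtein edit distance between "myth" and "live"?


Word 1: "myth" (length 4)
Word 2: "live" (length 4)
One optimal edit sequence (insert/delete/substitute each cost 1):
  1. substitute 'm' -> 'l'  (+1)
  2. substitute 'y' -> 'i'  (+1)
  3. substitute 't' -> 'v'  (+1)
  4. substitute 'h' -> 'e'  (+1)
Total edit operations: 4
Edit distance = 4


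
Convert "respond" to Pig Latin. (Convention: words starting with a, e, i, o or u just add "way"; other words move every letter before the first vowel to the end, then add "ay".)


Word: "respond"
Starts with consonant(s) → move to end, add 'ay'
Consonant cluster: "r"
Pig Latin = "espondray"


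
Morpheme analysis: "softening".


Word: "softening"
Morphemes: soft / -en / -ing
Each morpheme carries meaning
= 3 morphemes


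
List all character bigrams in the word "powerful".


Word: "powerful" (length 8)
Number of bigrams = 8 - 2 + 1 = 7
  Position 0: "po"
  Position 1: "ow"
  Position 2: "we"
  Position 3: "er"
  Position 4: "rf"
  Position 5: "fu"
  Position 6: "ul"
Bigrams = "po", "ow", "we", "er", "rf", "fu", "ul"


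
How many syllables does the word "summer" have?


Word: "summer"
Syllable breakdown: sum-mer
Counting: 2 parts
= 2 syllables


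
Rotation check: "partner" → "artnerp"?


Word: "partner", Candidate: "artnerp"
Method: check if candidate is substring of word+word
"partnerpartner" contains "artnerp"? Yes
Is rotation = Yes


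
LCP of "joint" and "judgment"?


Word 1: "joint"
Word 2: "judgment"
Comparing from start:
  Pos 0: 'j' == 'j'
  Pos 1: 'o' != 'u' (stop)
LCP = "j" (length 1)


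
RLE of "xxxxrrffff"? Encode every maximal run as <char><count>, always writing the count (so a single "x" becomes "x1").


String: "xxxxrrffff"
Scanning for consecutive runs:
  'x' x 4
  'r' x 2
  'f' x 4
RLE = "x4r2f4"


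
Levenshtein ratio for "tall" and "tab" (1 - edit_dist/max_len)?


Word 1: "tall" (length 4)
Word 2: "tab" (length 3)
One optimal edit sequence:
  1. keep 't'
  2. keep 'a'
  3. delete 'l'  (+1)
  4. substitute 'l' -> 'b'  (+1)
Edit distance = 2
Max length = max(4, 3) = 4
Similarity = 1 - 2/4
= 0.5000


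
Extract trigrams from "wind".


Word: "wind" (length 4)
Number of trigrams = 4 - 3 + 1 = 2
  Position 0: "win"
  Position 1: "ind"
Trigrams = "win", "ind"


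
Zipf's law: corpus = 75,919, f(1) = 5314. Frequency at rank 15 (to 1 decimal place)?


Zipf's law: f(r) = f(1) / r
f(1) = 5314
f(15) = 5314 / 15
= 354.3 occurrences


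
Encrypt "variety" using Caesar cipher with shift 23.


Word: "variety"
Shift: 23
Each letter → (letter + shift) mod 26:
  'v' (21) + 23 = 18 → 's'
  'a' (0) + 23 = 23 → 'x'
  'r' (17) + 23 = 14 → 'o'
  'i' (8) + 23 = 5 → 'f'
  'e' (4) + 23 = 1 → 'b'
  't' (19) + 23 = 16 → 'q'
  'y' (24) + 23 = 21 → 'v'
Result = "sxofbqv"


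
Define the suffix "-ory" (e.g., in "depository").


Suffix: -ory
Example: depository = deposit + -ory
Meaning = relating to / place for


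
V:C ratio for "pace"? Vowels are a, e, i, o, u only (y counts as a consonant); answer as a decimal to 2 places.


Word: "pace"
Vowels (a,e,i,o,u): 2
Consonants: 2
Ratio = 2/2
= 1.00


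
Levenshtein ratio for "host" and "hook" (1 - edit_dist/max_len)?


Word 1: "host" (length 4)
Word 2: "hook" (length 4)
One optimal edit sequence:
  1. keep 'h'
  2. keep 'o'
  3. substitute 's' -> 'o'  (+1)
  4. substitute 't' -> 'k'  (+1)
Edit distance = 2
Max length = max(4, 4) = 4
Similarity = 1 - 2/4
= 0.5000


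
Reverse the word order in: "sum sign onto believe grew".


Original: "sum sign onto believe grew"
Words (1..n): sum | sign | onto | believe | grew
Reversed (n..1): grew | believe | onto | sign | sum
Result = "grew believe onto sign sum"


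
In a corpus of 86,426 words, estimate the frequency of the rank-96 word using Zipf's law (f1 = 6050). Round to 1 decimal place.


Zipf's law: f(r) = f(1) / r
f(1) = 6050
f(96) = 6050 / 96
= 63.0 occurrences


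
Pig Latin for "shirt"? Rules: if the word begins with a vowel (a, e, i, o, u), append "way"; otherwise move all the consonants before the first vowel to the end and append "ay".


Word: "shirt"
Starts with consonant(s) → move to end, add 'ay'
Consonant cluster: "sh"
Pig Latin = "irtshay"


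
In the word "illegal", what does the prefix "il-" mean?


Prefix: il-
As in: illegal -> il- + legal
Meaning = not


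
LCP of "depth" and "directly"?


Word 1: "depth"
Word 2: "directly"
Comparing from start:
  Pos 0: 'd' == 'd'
  Pos 1: 'e' != 'i' (stop)
LCP = "d" (length 1)


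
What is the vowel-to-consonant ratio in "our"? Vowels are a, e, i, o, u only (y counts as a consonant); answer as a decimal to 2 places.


Word: "our"
Vowels (a,e,i,o,u): 2
Consonants: 1
Ratio = 2/1
= 2.00


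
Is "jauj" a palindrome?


Word: "jauj"
Reversed: "juaj"
Forward == Backward? jauj != juaj
Palindrome = No


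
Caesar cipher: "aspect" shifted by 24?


Word: "aspect"
Shift: 24
Each letter → (letter + shift) mod 26:
  'a' (0) + 24 = 24 → 'y'
  's' (18) + 24 = 16 → 'q'
  'p' (15) + 24 = 13 → 'n'
  'e' (4) + 24 = 2 → 'c'
  'c' (2) + 24 = 0 → 'a'
  't' (19) + 24 = 17 → 'r'
Result = "yqncar"


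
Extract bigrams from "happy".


Word: "happy" (length 5)
Number of bigrams = 5 - 2 + 1 = 4
  Position 0: "ha"
  Position 1: "ap"
  Position 2: "pp"
  Position 3: "py"
Bigrams = "ha", "ap", "pp", "py"


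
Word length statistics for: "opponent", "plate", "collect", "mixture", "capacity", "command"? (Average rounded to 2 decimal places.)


Lengths: "opponent"=8, "plate"=5, "collect"=7, "mixture"=7, "capacity"=8, "command"=7
Sum = 42, Count = 6
Average = 42/6 = 7.00
= avg=7.00, min=5, max=8


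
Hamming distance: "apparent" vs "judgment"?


Comparing character by character (same length = 8):
  Pos 0: 'a' vs 'j' !=
  Pos 1: 'p' vs 'u' !=
  Pos 2: 'p' vs 'd' !=
  Pos 3: 'a' vs 'g' !=
  Pos 4: 'r' vs 'm' !=
  Pos 5: 'e' vs 'e' =
  Pos 6: 'n' vs 'n' =
  Pos 7: 't' vs 't' =
Hamming distance = 5


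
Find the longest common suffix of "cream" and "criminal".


Word 1: "cream"
Word 2: "criminal"
Comparing from end:
  Pos -1: 'm' != 'l' (stop)
LCS = "" (length 0)


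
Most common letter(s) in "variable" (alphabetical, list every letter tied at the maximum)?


Word: "variable"
Letter counts:
  'a': 2
  'b': 1
  'e': 1
  'i': 1
  'l': 1
  'r': 1
  'v': 1
Maximum count = 2
Most frequent = 'a' (2 times each)


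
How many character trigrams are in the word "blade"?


Word: "blade" (length 5)
Number of 3-grams = length - 3 + 1 = 5 - 3 + 1
= 3


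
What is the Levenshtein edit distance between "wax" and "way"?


Word 1: "wax" (length 3)
Word 2: "way" (length 3)
One optimal edit sequence (insert/delete/substitute each cost 1):
  1. keep 'w'
  2. keep 'a'
  3. substitute 'x' -> 'y'  (+1)
Total edit operations: 1
Edit distance = 1


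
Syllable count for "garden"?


Word: "garden"
Syllable breakdown: gar · den
Counting: 2 parts
= 2 syllables


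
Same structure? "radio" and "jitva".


Pattern of "radio": [0, 1, 2, 3, 4]
Pattern of "jitva": [0, 1, 2, 3, 4]
Patterns match
Same pattern = Yes


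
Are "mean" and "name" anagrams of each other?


Word 1: "mean" → sorted: aemn
Word 2: "name" → sorted: aemn
Same letters? aemn == aemn
Anagram = Yes


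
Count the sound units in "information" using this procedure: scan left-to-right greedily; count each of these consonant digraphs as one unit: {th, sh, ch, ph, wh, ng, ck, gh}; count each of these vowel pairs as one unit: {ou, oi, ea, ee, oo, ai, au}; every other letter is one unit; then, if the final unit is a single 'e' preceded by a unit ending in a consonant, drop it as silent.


Word: "information" (11 letters)
Left-to-right scan:
  (1) 'i' (letter)
  (2) 'n' (letter)
  (3) 'f' (letter)
  (4) 'o' (letter)
  (5) 'r' (letter)
  (6) 'm' (letter)
  (7) 'a' (letter)
  (8) 't' (letter)
  (9) 'i' (letter)
  (10) 'o' (letter)
  (11) 'n' (letter)
Units from scan: 11
Sound units = 11 units


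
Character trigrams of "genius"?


Word: "genius" (length 6)
Number of trigrams = 6 - 3 + 1 = 4
  Position 0: "gen"
  Position 1: "eni"
  Position 2: "niu"
  Position 3: "ius"
Trigrams = "gen", "eni", "niu", "ius"


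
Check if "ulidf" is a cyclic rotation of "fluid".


Word: "fluid", Candidate: "ulidf"
Method: check if candidate is substring of word+word
"fluidfluid" contains "ulidf"? No
Is rotation = No


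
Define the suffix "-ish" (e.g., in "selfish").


Suffix: -ish
Example: selfish = self + -ish
Meaning = somewhat / having the qualities of


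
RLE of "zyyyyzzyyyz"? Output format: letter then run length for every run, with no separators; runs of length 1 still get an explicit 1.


String: "zyyyyzzyyyz"
Scanning for consecutive runs:
  'z' x 1
  'y' x 4
  'z' x 2
  'y' x 3
  'z' x 1
RLE = "z1y4z2y3z1"


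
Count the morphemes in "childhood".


Word: "childhood"
Morphemes: child | -hood
Each morpheme carries meaning
= 2 morphemes


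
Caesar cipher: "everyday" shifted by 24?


Word: "everyday"
Shift: 24
Each letter → (letter + shift) mod 26:
  'e' (4) + 24 = 2 → 'c'
  'v' (21) + 24 = 19 → 't'
  'e' (4) + 24 = 2 → 'c'
  'r' (17) + 24 = 15 → 'p'
  'y' (24) + 24 = 22 → 'w'
  'd' (3) + 24 = 1 → 'b'
  'a' (0) + 24 = 24 → 'y'
  'y' (24) + 24 = 22 → 'w'
Result = "ctcpwbyw"


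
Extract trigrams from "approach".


Word: "approach" (length 8)
Number of trigrams = 8 - 3 + 1 = 6
  Position 0: "app"
  Position 1: "ppr"
  Position 2: "pro"
  Position 3: "roa"
  Position 4: "oac"
  Position 5: "ach"
Trigrams = "app", "ppr", "pro", "roa", "oac", "ach"


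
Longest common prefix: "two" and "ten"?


Word 1: "two"
Word 2: "ten"
Comparing from start:
  Pos 0: 't' == 't'
  Pos 1: 'w' != 'e' (stop)
LCP = "t" (length 1)


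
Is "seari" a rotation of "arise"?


Word: "arise", Candidate: "seari"
Method: check if candidate is substring of word+word
"arisearise" contains "seari"? Yes
Is rotation = Yes


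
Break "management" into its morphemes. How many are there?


Word: "management"
Morphemes: manage + -ment
Each morpheme carries meaning
= 2 morphemes


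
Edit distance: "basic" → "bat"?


Word 1: "basic" (length 5)
Word 2: "bat" (length 3)
One optimal edit sequence (insert/delete/substitute each cost 1):
  1. keep 'b'
  2. keep 'a'
  3. delete 's'  (+1)
  4. delete 'i'  (+1)
  5. substitute 'c' -> 't'  (+1)
Total edit operations: 3
Edit distance = 3


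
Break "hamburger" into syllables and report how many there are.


Word: "hamburger"
Syllable breakdown: ham / bur / ger
Counting: 3 parts
= 3 syllables


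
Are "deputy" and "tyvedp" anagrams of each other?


Word 1: "deputy" → sorted: deptuy
Word 2: "tyvedp" → sorted: deptvy
Same letters? deptuy != deptvy
Anagram = No


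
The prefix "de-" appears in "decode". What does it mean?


Prefix: de-
Example: decode (de- + code)
Meaning = remove / reverse


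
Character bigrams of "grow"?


Word: "grow" (length 4)
Number of bigrams = 4 - 2 + 1 = 3
  Position 0: "gr"
  Position 1: "ro"
  Position 2: "ow"
Bigrams = "gr", "ro", "ow"


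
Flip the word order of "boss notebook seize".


Original: "boss notebook seize"
Words (1..n): boss | notebook | seize
Reversed (n..1): seize | notebook | boss
Result = "seize notebook boss"


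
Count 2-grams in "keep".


Word: "keep" (length 4)
Number of 2-grams = length - 2 + 1 = 4 - 2 + 1
= 3


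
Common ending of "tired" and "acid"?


Word 1: "tired"
Word 2: "acid"
Comparing from end:
  Pos -1: 'd' == 'd'
  Pos -2: 'e' != 'i' (stop)
LCS = "d" (length 1)


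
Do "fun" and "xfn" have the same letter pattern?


Pattern of "fun": [0, 1, 2]
Pattern of "xfn": [0, 1, 2]
Patterns match
Same pattern = Yes


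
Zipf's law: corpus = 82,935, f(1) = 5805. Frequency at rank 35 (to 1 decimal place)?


Zipf's law: f(r) = f(1) / r
f(1) = 5805
f(35) = 5805 / 35
= 165.9 occurrences


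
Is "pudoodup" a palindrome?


Word: "pudoodup"
Reversed: "pudoodup"
Forward == Backward? pudoodup == pudoodup
Palindrome = Yes


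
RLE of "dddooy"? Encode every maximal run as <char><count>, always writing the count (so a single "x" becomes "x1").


String: "dddooy"
Scanning for consecutive runs:
  'd' x 3
  'o' x 2
  'y' x 1
RLE = "d3o2y1"


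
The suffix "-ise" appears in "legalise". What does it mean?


Suffix: -ise
Example: legalise (legal + -ise)
Meaning = to make


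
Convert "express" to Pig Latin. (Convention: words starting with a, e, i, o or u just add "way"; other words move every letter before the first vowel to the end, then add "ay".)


Word: "express"
Starts with vowel → add 'way'
Pig Latin = "expressway"


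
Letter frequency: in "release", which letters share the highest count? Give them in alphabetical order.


Word: "release"
Letter counts:
  'a': 1
  'e': 3
  'l': 1
  'r': 1
  's': 1
Maximum count = 3
Most frequent = 'e' (3 times each)


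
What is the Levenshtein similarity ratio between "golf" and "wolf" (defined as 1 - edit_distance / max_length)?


Word 1: "golf" (length 4)
Word 2: "wolf" (length 4)
One optimal edit sequence:
  1. substitute 'g' -> 'w'  (+1)
  2. keep 'o'
  3. keep 'l'
  4. keep 'f'
Edit distance = 1
Max length = max(4, 4) = 4
Similarity = 1 - 1/4
= 0.7500


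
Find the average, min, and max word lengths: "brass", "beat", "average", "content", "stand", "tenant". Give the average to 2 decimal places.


Lengths: "brass"=5, "beat"=4, "average"=7, "content"=7, "stand"=5, "tenant"=6
Sum = 34, Count = 6
Average = 34/6 = 5.67
= avg=5.67, min=4, max=7


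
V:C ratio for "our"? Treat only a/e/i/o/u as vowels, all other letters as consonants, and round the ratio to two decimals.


Word: "our"
Vowels (a,e,i,o,u): 2
Consonants: 1
Ratio = 2/1
= 2.00


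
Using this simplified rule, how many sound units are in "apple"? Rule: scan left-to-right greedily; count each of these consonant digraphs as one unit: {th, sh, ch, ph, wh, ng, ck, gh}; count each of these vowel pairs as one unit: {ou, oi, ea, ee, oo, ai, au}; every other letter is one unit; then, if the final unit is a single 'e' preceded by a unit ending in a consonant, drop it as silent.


Word: "apple" (5 letters)
Left-to-right scan:
  [1] 'a' (letter)
  [2] 'p' (letter)
  [3] 'p' (letter)
  [4] 'l' (letter)
  [5] 'e' (letter)
Units from scan: 5
Final unit is 'e' after a consonant -> drop as silent (-1)
Sound units = 4 units


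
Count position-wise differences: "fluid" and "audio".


Comparing character by character (same length = 5):
  Pos 0: 'f' vs 'a' !=
  Pos 1: 'l' vs 'u' !=
  Pos 2: 'u' vs 'd' !=
  Pos 3: 'i' vs 'i' =
  Pos 4: 'd' vs 'o' !=
Hamming distance = 4


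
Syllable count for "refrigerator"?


Word: "refrigerator"
Syllable breakdown: re | frig | er | a | tor
Counting: 5 parts
= 5 syllables


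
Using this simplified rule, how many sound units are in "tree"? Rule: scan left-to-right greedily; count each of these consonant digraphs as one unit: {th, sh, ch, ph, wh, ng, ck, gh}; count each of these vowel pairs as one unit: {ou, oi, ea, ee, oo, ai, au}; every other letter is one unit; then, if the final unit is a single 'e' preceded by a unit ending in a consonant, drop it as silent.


Word: "tree" (4 letters)
Left-to-right scan:
  [1] 't' (letter)
  [2] 'r' (letter)
  [3] 'ee' (vowel-pair)
Units from scan: 3
Sound units = 3 units


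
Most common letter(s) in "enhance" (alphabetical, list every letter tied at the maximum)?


Word: "enhance"
Letter counts:
  'a': 1
  'c': 1
  'e': 2
  'h': 1
  'n': 2
Maximum count = 2
Most frequent = 'e', 'n' (2 times each)


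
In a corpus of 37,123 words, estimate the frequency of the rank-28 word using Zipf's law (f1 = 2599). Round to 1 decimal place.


Zipf's law: f(r) = f(1) / r
f(1) = 2599
f(28) = 2599 / 28
= 92.8 occurrences


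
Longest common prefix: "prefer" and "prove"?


Word 1: "prefer"
Word 2: "prove"
Comparing from start:
  Pos 0: 'p' == 'p'
  Pos 1: 'r' == 'r'
  Pos 2: 'e' != 'o' (stop)
LCP = "pr" (length 2)


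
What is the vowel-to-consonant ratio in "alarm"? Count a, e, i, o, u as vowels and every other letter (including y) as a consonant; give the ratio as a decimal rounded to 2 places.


Word: "alarm"
Vowels (a,e,i,o,u): 2
Consonants: 3
Ratio = 2/3
= 0.67


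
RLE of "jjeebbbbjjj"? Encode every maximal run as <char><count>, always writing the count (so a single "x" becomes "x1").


String: "jjeebbbbjjj"
Scanning for consecutive runs:
  'j' x 2
  'e' x 2
  'b' x 4
  'j' x 3
RLE = "j2e2b4j3"


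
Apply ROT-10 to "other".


Word: "other"
Shift: 10
Each letter → (letter + shift) mod 26:
  'o' (14) + 10 = 24 → 'y'
  't' (19) + 10 = 3 → 'd'
  'h' (7) + 10 = 17 → 'r'
  'e' (4) + 10 = 14 → 'o'
  'r' (17) + 10 = 1 → 'b'
Result = "ydrob"


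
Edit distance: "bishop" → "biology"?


Word 1: "bishop" (length 6)
Word 2: "biology" (length 7)
One optimal edit sequence (insert/delete/substitute each cost 1):
  1. keep 'b'
  2. keep 'i'
  3. substitute 's' -> 'o'  (+1)
  4. substitute 'h' -> 'l'  (+1)
  5. keep 'o'
  6. insert 'g'  (+1)
  7. substitute 'p' -> 'y'  (+1)
Total edit operations: 4
Edit distance = 4


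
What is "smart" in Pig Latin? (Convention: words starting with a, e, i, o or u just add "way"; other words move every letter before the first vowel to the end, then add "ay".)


Word: "smart"
Starts with consonant(s) → move to end, add 'ay'
Consonant cluster: "sm"
Pig Latin = "artsmay"


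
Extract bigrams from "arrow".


Word: "arrow" (length 5)
Number of bigrams = 5 - 2 + 1 = 4
  Position 0: "ar"
  Position 1: "rr"
  Position 2: "ro"
  Position 3: "ow"
Bigrams = "ar", "rr", "ro", "ow"


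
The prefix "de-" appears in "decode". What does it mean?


Prefix: de-
Example: decode = de- + code
Meaning = remove / reverse


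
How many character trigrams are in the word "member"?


Word: "member" (length 6)
Number of 3-grams = length - 3 + 1 = 6 - 3 + 1
= 4


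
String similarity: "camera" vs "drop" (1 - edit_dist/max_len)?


Word 1: "camera" (length 6)
Word 2: "drop" (length 4)
One optimal edit sequence:
  1. delete 'c'  (+1)
  2. delete 'a'  (+1)
  3. substitute 'm' -> 'd'  (+1)
  4. substitute 'e' -> 'r'  (+1)
  5. substitute 'r' -> 'o'  (+1)
  6. substitute 'a' -> 'p'  (+1)
Edit distance = 6
Max length = max(6, 4) = 6
Similarity = 1 - 6/6
= 0.0000


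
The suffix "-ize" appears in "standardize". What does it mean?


Suffix: -ize
Example: standardize = standard + -ize
Meaning = to make


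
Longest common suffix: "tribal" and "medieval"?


Word 1: "tribal"
Word 2: "medieval"
Comparing from end:
  Pos -1: 'l' == 'l'
  Pos -2: 'a' == 'a'
  Pos -3: 'b' != 'v' (stop)
LCS = "al" (length 2)


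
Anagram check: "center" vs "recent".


Word 1: "center" → sorted: ceenrt
Word 2: "recent" → sorted: ceenrt
Same letters? ceenrt == ceenrt
Anagram = Yes


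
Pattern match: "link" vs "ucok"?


Pattern of "link": [0, 1, 2, 3]
Pattern of "ucok": [0, 1, 2, 3]
Patterns match
Same pattern = Yes


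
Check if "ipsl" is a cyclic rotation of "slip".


Word: "slip", Candidate: "ipsl"
Method: check if candidate is substring of word+word
"slipslip" contains "ipsl"? Yes
Is rotation = Yes


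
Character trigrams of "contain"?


Word: "contain" (length 7)
Number of trigrams = 7 - 3 + 1 = 5
  Position 0: "con"
  Position 1: "ont"
  Position 2: "nta"
  Position 3: "tai"
  Position 4: "ain"
Trigrams = "con", "ont", "nta", "tai", "ain"


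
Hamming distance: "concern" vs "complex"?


Comparing character by character (same length = 7):
  Pos 0: 'c' vs 'c' =
  Pos 1: 'o' vs 'o' =
  Pos 2: 'n' vs 'm' !=
  Pos 3: 'c' vs 'p' !=
  Pos 4: 'e' vs 'l' !=
  Pos 5: 'r' vs 'e' !=
  Pos 6: 'n' vs 'x' !=
Hamming distance = 5


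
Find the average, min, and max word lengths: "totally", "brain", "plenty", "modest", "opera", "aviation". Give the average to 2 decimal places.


Lengths: "totally"=7, "brain"=5, "plenty"=6, "modest"=6, "opera"=5, "aviation"=8
Sum = 37, Count = 6
Average = 37/6 = 6.17
= avg=6.17, min=5, max=8


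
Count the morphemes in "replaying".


Word: "replaying"
Morphemes: re- / play / -ing
Each morpheme carries meaning
= 3 morphemes


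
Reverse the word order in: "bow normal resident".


Original: "bow normal resident"
Words (1..n): bow | normal | resident
Reversed (n..1): resident | normal | bow
Result = "resident normal bow"


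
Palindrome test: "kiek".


Word: "kiek"
Reversed: "keik"
Forward == Backward? kiek != keik
Palindrome = No


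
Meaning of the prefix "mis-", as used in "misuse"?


Prefix: mis-
As in: misuse -> mis- + use
Meaning = wrongly


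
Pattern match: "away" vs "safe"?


Pattern of "away": [0, 1, 0, 2]
Pattern of "safe": [0, 1, 2, 3]
Patterns do not match
Same pattern = No


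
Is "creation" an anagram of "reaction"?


Word 1: "reaction" → sorted: aceinort
Word 2: "creation" → sorted: aceinort
Same letters? aceinort == aceinort
Anagram = Yes


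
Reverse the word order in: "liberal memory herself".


Original: "liberal memory herself"
Words (1..n): liberal | memory | herself
Reversed (n..1): herself | memory | liberal
Result = "herself memory liberal"


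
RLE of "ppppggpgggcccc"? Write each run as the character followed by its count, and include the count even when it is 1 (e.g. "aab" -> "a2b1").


String: "ppppggpgggcccc"
Scanning for consecutive runs:
  'p' x 4
  'g' x 2
  'p' x 1
  'g' x 3
  'c' x 4
RLE = "p4g2p1g3c4"


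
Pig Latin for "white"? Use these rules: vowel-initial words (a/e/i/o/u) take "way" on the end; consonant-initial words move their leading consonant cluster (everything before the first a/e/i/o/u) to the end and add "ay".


Word: "white"
Starts with consonant(s) → move to end, add 'ay'
Consonant cluster: "wh"
Pig Latin = "itewhay"


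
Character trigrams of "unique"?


Word: "unique" (length 6)
Number of trigrams = 6 - 3 + 1 = 4
  Position 0: "uni"
  Position 1: "niq"
  Position 2: "iqu"
  Position 3: "que"
Trigrams = "uni", "niq", "iqu", "que"


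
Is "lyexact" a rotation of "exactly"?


Word: "exactly", Candidate: "lyexact"
Method: check if candidate is substring of word+word
"exactlyexactly" contains "lyexact"? Yes
Is rotation = Yes


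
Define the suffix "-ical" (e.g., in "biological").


Suffix: -ical
As in: biological -> biology + -ical, with a spelling change
Meaning = relating to


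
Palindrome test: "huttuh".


Word: "huttuh"
Reversed: "huttuh"
Forward == Backward? huttuh == huttuh
Palindrome = Yes


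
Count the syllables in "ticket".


Word: "ticket"
Syllable breakdown: tick / et
Counting: 2 parts
= 2 syllables


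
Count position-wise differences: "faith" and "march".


Comparing character by character (same length = 5):
  Pos 0: 'f' vs 'm' !=
  Pos 1: 'a' vs 'a' =
  Pos 2: 'i' vs 'r' !=
  Pos 3: 't' vs 'c' !=
  Pos 4: 'h' vs 'h' =
Hamming distance = 3


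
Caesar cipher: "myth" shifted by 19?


Word: "myth"
Shift: 19
Each letter → (letter + shift) mod 26:
  'm' (12) + 19 = 5 → 'f'
  'y' (24) + 19 = 17 → 'r'
  't' (19) + 19 = 12 → 'm'
  'h' (7) + 19 = 0 → 'a'
Result = "frma"


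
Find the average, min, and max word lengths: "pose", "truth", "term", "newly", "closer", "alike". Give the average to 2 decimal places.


Lengths: "pose"=4, "truth"=5, "term"=4, "newly"=5, "closer"=6, "alike"=5
Sum = 29, Count = 6
Average = 29/6 = 4.83
= avg=4.83, min=4, max=6


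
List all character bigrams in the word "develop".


Word: "develop" (length 7)
Number of bigrams = 7 - 2 + 1 = 6
  Position 0: "de"
  Position 1: "ev"
  Position 2: "ve"
  Position 3: "el"
  Position 4: "lo"
  Position 5: "op"
Bigrams = "de", "ev", "ve", "el", "lo", "op"


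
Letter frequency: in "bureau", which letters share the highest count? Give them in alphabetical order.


Word: "bureau"
Letter counts:
  'a': 1
  'b': 1
  'e': 1
  'r': 1
  'u': 2
Maximum count = 2
Most frequent = 'u' (2 times each)


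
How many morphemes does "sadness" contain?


Word: "sadness"
Morphemes: sad + -ness
Each morpheme carries meaning
= 2 morphemes


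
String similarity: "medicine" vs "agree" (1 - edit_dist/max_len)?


Word 1: "medicine" (length 8)
Word 2: "agree" (length 5)
One optimal edit sequence:
  1. delete 'm'  (+1)
  2. delete 'e'  (+1)
  3. delete 'd'  (+1)
  4. substitute 'i' -> 'a'  (+1)
  5. substitute 'c' -> 'g'  (+1)
  6. substitute 'i' -> 'r'  (+1)
  7. substitute 'n' -> 'e'  (+1)
  8. keep 'e'
Edit distance = 7
Max length = max(8, 5) = 8
Similarity = 1 - 7/8
= 0.1250


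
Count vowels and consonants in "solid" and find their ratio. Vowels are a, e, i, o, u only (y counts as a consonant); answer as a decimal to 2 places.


Word: "solid"
Vowels (a,e,i,o,u): 2
Consonants: 3
Ratio = 2/3
= 0.67


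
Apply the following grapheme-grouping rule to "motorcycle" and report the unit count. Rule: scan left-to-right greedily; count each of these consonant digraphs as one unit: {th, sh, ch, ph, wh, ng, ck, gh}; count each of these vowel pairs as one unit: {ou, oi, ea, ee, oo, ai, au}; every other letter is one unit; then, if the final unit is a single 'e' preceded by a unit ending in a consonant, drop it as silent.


Word: "motorcycle" (10 letters)
Left-to-right scan:
  (1) 'm' (letter)
  (2) 'o' (letter)
  (3) 't' (letter)
  (4) 'o' (letter)
  (5) 'r' (letter)
  (6) 'c' (letter)
  (7) 'y' (letter)
  (8) 'c' (letter)
  (9) 'l' (letter)
  (10) 'e' (letter)
Units from scan: 10
Final unit is 'e' after a consonant -> drop as silent (-1)
Sound units = 9 units


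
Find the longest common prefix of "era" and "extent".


Word 1: "era"
Word 2: "extent"
Comparing from start:
  Pos 0: 'e' == 'e'
  Pos 1: 'r' != 'x' (stop)
LCP = "e" (length 1)


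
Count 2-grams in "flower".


Word: "flower" (length 6)
Number of 2-grams = length - 2 + 1 = 6 - 2 + 1
= 5


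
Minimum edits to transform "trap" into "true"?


Word 1: "trap" (length 4)
Word 2: "true" (length 4)
One optimal edit sequence (insert/delete/substitute each cost 1):
  1. keep 't'
  2. keep 'r'
  3. substitute 'a' -> 'u'  (+1)
  4. substitute 'p' -> 'e'  (+1)
Total edit operations: 2
Edit distance = 2


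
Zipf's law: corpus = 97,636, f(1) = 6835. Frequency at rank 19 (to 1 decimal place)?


Zipf's law: f(r) = f(1) / r
f(1) = 6835
f(19) = 6835 / 19
= 359.7 occurrences


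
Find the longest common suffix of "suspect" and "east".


Word 1: "suspect"
Word 2: "east"
Comparing from end:
  Pos -1: 't' == 't'
  Pos -2: 'c' != 's' (stop)
LCS = "t" (length 1)


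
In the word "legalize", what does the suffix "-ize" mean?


Suffix: -ize
Example: legalize = legal + -ize
Meaning = to make


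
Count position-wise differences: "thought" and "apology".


Comparing character by character (same length = 7):
  Pos 0: 't' vs 'a' !=
  Pos 1: 'h' vs 'p' !=
  Pos 2: 'o' vs 'o' =
  Pos 3: 'u' vs 'l' !=
  Pos 4: 'g' vs 'o' !=
  Pos 5: 'h' vs 'g' !=
  Pos 6: 't' vs 'y' !=
Hamming distance = 6


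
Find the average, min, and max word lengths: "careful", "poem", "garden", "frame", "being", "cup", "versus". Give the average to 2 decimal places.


Lengths: "careful"=7, "poem"=4, "garden"=6, "frame"=5, "being"=5, "cup"=3, "versus"=6
Sum = 36, Count = 7
Average = 36/7 = 5.14
= avg=5.14, min=3, max=7


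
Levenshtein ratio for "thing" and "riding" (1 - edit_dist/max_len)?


Word 1: "thing" (length 5)
Word 2: "riding" (length 6)
One optimal edit sequence:
  1. insert 'r'  (+1)
  2. substitute 't' -> 'i'  (+1)
  3. substitute 'h' -> 'd'  (+1)
  4. keep 'i'
  5. keep 'n'
  6. keep 'g'
Edit distance = 3
Max length = max(5, 6) = 6
Similarity = 1 - 3/6
= 0.5000


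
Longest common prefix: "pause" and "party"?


Word 1: "pause"
Word 2: "party"
Comparing from start:
  Pos 0: 'p' == 'p'
  Pos 1: 'a' == 'a'
  Pos 2: 'u' != 'r' (stop)
LCP = "pa" (length 2)


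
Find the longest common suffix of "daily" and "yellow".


Word 1: "daily"
Word 2: "yellow"
Comparing from end:
  Pos -1: 'y' != 'w' (stop)
LCS = "" (length 0)


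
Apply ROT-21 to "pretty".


Word: "pretty"
Shift: 21
Each letter → (letter + shift) mod 26:
  'p' (15) + 21 = 10 → 'k'
  'r' (17) + 21 = 12 → 'm'
  'e' (4) + 21 = 25 → 'z'
  't' (19) + 21 = 14 → 'o'
  't' (19) + 21 = 14 → 'o'
  'y' (24) + 21 = 19 → 't'
Result = "kmzoot"


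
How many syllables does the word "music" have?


Word: "music"
Syllable breakdown: mu | sic
Counting: 2 parts
= 2 syllables


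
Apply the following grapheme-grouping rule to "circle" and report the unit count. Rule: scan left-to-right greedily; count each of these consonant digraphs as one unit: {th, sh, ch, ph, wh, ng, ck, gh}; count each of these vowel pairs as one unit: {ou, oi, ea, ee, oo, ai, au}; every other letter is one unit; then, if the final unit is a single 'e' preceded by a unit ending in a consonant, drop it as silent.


Word: "circle" (6 letters)
Left-to-right scan:
  [1] 'c' (letter)
  [2] 'i' (letter)
  [3] 'r' (letter)
  [4] 'c' (letter)
  [5] 'l' (letter)
  [6] 'e' (letter)
Units from scan: 6
Final unit is 'e' after a consonant -> drop as silent (-1)
Sound units = 5 units


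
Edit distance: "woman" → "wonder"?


Word 1: "woman" (length 5)
Word 2: "wonder" (length 6)
One optimal edit sequence (insert/delete/substitute each cost 1):
  1. keep 'w'
  2. keep 'o'
  3. insert 'n'  (+1)
  4. substitute 'm' -> 'd'  (+1)
  5. substitute 'a' -> 'e'  (+1)
  6. substitute 'n' -> 'r'  (+1)
Total edit operations: 4
Edit distance = 4


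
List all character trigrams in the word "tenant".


Word: "tenant" (length 6)
Number of trigrams = 6 - 3 + 1 = 4
  Position 0: "ten"
  Position 1: "ena"
  Position 2: "nan"
  Position 3: "ant"
Trigrams = "ten", "ena", "nan", "ant"


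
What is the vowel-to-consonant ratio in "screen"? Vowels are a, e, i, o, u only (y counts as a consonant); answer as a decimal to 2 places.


Word: "screen"
Vowels (a,e,i,o,u): 2
Consonants: 4
Ratio = 2/4
= 0.50


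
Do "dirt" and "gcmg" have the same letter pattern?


Pattern of "dirt": [0, 1, 2, 3]
Pattern of "gcmg": [0, 1, 2, 0]
Patterns do not match
Same pattern = No


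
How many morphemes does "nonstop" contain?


Word: "nonstop"
Morphemes: non- | stop
Each morpheme carries meaning
= 2 morphemes


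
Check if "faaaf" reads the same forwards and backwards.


Word: "faaaf"
Reversed: "faaaf"
Forward == Backward? faaaf == faaaf
Palindrome = Yes


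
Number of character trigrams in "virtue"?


Word: "virtue" (length 6)
Number of 3-grams = length - 3 + 1 = 6 - 3 + 1
= 4


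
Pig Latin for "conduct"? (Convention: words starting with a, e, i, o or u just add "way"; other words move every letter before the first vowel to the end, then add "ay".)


Word: "conduct"
Starts with consonant(s) → move to end, add 'ay'
Consonant cluster: "c"
Pig Latin = "onductcay"


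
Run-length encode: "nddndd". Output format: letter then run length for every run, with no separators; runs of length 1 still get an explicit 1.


String: "nddndd"
Scanning for consecutive runs:
  'n' x 1
  'd' x 2
  'n' x 1
  'd' x 2
RLE = "n1d2n1d2"


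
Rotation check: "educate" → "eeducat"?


Word: "educate", Candidate: "eeducat"
Method: check if candidate is substring of word+word
"educateeducate" contains "eeducat"? Yes
Is rotation = Yes


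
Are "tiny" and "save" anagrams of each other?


Word 1: "tiny" → sorted: inty
Word 2: "save" → sorted: aesv
Same letters? inty != aesv
Anagram = No


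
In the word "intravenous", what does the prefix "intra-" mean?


Prefix: intra-
Example: intravenous = intra- + venous
Meaning = within


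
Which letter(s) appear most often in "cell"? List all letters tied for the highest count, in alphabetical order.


Word: "cell"
Letter counts:
  'c': 1
  'e': 1
  'l': 2
Maximum count = 2
Most frequent = 'l' (2 times each)


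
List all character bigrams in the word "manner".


Word: "manner" (length 6)
Number of bigrams = 6 - 2 + 1 = 5
  Position 0: "ma"
  Position 1: "an"
  Position 2: "nn"
  Position 3: "ne"
  Position 4: "er"
Bigrams = "ma", "an", "nn", "ne", "er"


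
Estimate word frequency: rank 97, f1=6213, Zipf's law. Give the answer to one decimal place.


Zipf's law: f(r) = f(1) / r
f(1) = 6213
f(97) = 6213 / 97
= 64.1 occurrences


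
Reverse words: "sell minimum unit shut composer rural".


Original: "sell minimum unit shut composer rural"
Words (1..n): sell | minimum | unit | shut | composer | rural
Reversed (n..1): rural | composer | shut | unit | minimum | sell
Result = "rural composer shut unit minimum sell"


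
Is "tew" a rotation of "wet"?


Word: "wet", Candidate: "tew"
Method: check if candidate is substring of word+word
"wetwet" contains "tew"? No
Is rotation = No


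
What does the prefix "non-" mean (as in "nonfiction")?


Prefix: non-
Example: nonfiction = non- + fiction
Meaning = not


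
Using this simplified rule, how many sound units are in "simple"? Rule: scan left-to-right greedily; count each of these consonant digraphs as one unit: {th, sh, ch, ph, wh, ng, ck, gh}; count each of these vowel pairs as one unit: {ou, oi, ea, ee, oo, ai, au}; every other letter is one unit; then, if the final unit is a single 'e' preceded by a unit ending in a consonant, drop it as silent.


Word: "simple" (6 letters)
Left-to-right scan:
  1. 's' (letter)
  2. 'i' (letter)
  3. 'm' (letter)
  4. 'p' (letter)
  5. 'l' (letter)
  6. 'e' (letter)
Units from scan: 6
Final unit is 'e' after a consonant -> drop as silent (-1)
Sound units = 5 units


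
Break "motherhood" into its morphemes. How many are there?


Word: "motherhood"
Morphemes: mother + -hood
Each morpheme carries meaning
= 2 morphemes


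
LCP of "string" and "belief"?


Word 1: "string"
Word 2: "belief"
Comparing from start:
  Pos 0: 's' != 'b' (stop)
LCP = "" (length 0)


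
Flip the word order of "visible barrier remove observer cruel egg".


Original: "visible barrier remove observer cruel egg"
Words (1..n): visible | barrier | remove | observer | cruel | egg
Reversed (n..1): egg | cruel | observer | remove | barrier | visible
Result = "egg cruel observer remove barrier visible"


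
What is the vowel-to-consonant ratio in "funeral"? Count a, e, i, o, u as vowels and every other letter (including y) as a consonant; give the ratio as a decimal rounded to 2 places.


Word: "funeral"
Vowels (a,e,i,o,u): 3
Consonants: 4
Ratio = 3/4
= 0.75


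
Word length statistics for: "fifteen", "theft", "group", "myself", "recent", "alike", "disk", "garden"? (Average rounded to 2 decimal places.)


Lengths: "fifteen"=7, "theft"=5, "group"=5, "myself"=6, "recent"=6, "alike"=5, "disk"=4, "garden"=6
Sum = 44, Count = 8
Average = 44/8 = 5.50
= avg=5.50, min=4, max=7


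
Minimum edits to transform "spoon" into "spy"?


Word 1: "spoon" (length 5)
Word 2: "spy" (length 3)
One optimal edit sequence (insert/delete/substitute each cost 1):
  1. keep 's'
  2. keep 'p'
  3. delete 'o'  (+1)
  4. delete 'o'  (+1)
  5. substitute 'n' -> 'y'  (+1)
Total edit operations: 3
Edit distance = 3


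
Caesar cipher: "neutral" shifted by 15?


Word: "neutral"
Shift: 15
Each letter → (letter + shift) mod 26:
  'n' (13) + 15 = 2 → 'c'
  'e' (4) + 15 = 19 → 't'
  'u' (20) + 15 = 9 → 'j'
  't' (19) + 15 = 8 → 'i'
  'r' (17) + 15 = 6 → 'g'
  'a' (0) + 15 = 15 → 'p'
  'l' (11) + 15 = 0 → 'a'
Result = "ctjigpa"


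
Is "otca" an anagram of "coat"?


Word 1: "coat" → sorted: acot
Word 2: "otca" → sorted: acot
Same letters? acot == acot
Anagram = Yes


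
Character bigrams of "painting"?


Word: "painting" (length 8)
Number of bigrams = 8 - 2 + 1 = 7
  Position 0: "pa"
  Position 1: "ai"
  Position 2: "in"
  Position 3: "nt"
  Position 4: "ti"
  Position 5: "in"
  Position 6: "ng"
Bigrams = "pa", "ai", "in", "nt", "ti", "in", "ng"
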